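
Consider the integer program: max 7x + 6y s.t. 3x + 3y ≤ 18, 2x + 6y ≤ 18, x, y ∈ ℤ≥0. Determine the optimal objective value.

42

(x,y)=(6,0) is feasible, giving 42.
(x,y)=(5,1) is feasible, giving 41.
(x,y)=(5,0) is feasible, giving 35.
The best lattice point is (6,0), giving 42.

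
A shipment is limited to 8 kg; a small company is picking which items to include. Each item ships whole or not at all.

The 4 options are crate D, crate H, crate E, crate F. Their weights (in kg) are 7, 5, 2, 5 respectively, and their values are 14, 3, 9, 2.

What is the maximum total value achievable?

crate D: weight 7 ≤ 8, value 14.
crate H + crate E: weight 5 + 2 = 7 ≤ 8, value 3 + 9 = 12.
Best is crate D with total value 14.

14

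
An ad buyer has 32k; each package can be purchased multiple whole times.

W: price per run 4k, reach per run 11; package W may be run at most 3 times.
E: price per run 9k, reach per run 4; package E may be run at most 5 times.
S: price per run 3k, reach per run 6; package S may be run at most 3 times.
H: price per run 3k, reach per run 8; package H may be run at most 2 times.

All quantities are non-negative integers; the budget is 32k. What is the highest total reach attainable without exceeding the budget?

67

This is a bounded integer knapsack.
Take 3×W, 3×S, and 2×H: price 27 ≤ 32, reach 3·11 + 3·6 + 2·8 = 67.
W has the best ratio (11/4) and is taken to its limit of 3; remaining capacity is filled optimally with the others.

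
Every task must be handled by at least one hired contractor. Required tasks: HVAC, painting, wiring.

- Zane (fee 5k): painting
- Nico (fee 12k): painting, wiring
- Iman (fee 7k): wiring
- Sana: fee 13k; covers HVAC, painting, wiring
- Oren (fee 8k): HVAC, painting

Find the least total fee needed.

The greedy cost-per-new-task heuristic would pick Oren and Iman for 15, but a cheaper cover exists.
Sana alone covers HVAC, painting, wiring — every task.
Total fee: 13.
No cover costs less than 13.

13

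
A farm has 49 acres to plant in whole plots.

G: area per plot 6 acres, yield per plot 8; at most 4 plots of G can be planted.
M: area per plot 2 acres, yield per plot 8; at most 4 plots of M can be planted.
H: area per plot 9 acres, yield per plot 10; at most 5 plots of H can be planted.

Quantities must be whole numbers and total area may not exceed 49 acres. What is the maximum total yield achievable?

78

Take 2×G, 4×M, and 3×H: area 47 ≤ 49, yield 2·8 + 4·8 + 3·10 = 78.
M has the best ratio (8/2) and is taken to its limit of 4; remaining capacity is filled optimally with the others.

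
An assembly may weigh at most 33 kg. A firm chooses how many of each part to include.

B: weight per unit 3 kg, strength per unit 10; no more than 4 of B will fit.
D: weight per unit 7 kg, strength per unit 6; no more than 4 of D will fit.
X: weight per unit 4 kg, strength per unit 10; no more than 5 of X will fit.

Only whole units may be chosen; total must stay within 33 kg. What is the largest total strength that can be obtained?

B has the best ratio (10/3); taking only B gives at most 4×10 = 40 (stopped by the supply cap of 4).
Mixing does better — 4×B and 5×X: weight 32 ≤ 33, strength 4·10 + 5·10 = 90.

90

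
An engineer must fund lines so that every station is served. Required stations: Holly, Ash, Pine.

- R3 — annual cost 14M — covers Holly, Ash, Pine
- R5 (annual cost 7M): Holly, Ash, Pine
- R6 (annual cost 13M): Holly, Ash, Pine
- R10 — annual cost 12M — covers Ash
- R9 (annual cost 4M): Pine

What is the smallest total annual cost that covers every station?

7

R5 alone covers Holly, Ash, Pine — every station.
Total annual cost: 7.
No cover costs less than 7.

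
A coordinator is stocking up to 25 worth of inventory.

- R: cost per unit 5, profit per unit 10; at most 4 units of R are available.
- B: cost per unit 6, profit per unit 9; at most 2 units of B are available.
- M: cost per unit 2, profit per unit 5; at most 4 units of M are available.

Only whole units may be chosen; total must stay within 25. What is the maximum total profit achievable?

M has the best ratio (5/2); taking only M gives at most 4×5 = 20 (stopped by the supply cap of 4).
Mixing does better — 3×R and 4×M: cost 23 ≤ 25, profit 3·10 + 4·5 = 50.

50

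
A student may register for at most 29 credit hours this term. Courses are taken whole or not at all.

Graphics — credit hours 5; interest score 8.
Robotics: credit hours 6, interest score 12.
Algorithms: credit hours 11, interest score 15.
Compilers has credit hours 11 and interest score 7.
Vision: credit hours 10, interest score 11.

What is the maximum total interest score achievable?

This is a 0-1 knapsack instance.
Allowing fractional choices, the relaxed optimum would be about 42.7, but courses are indivisible.
Graphics + Algorithms + Vision: credit hours 5 + 11 + 10 = 26 ≤ 29, interest score 8 + 15 + 11 = 34.
Graphics + Robotics + Algorithms: credit hours 5 + 6 + 11 = 22 ≤ 29, interest score 8 + 12 + 15 = 35.
Robotics + Algorithms + Vision: credit hours 6 + 11 + 10 = 27 ≤ 29, interest score 12 + 15 + 11 = 38.
Best is Robotics, Algorithms, and Vision with total interest score 38.

38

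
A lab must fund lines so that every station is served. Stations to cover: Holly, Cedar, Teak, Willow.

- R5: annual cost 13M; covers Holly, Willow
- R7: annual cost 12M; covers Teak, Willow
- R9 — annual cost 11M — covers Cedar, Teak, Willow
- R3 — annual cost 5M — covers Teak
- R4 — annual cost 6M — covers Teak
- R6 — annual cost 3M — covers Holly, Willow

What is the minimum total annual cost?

This is an integer covering problem.
The greedy cost-per-new-station heuristic would pick R6, R3, and R9 for 19, but a cheaper cover exists.
Choose R9 and R6: together they cover Holly, Cedar, Teak, Willow — every station.
Total annual cost: 11 + 3 = 14.
No cover costs less than 14.

14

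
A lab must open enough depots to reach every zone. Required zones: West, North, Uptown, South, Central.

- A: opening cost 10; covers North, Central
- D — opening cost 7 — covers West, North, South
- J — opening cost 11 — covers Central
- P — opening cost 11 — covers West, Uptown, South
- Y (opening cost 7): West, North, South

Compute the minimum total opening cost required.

21

The greedy cost-per-new-zone heuristic would pick D, A, and P for 28, but a cheaper cover exists.
Choose A and P: together they cover West, North, Uptown, South, Central — every zone.
Total opening cost: 10 + 11 = 21.
No cover costs less than 21.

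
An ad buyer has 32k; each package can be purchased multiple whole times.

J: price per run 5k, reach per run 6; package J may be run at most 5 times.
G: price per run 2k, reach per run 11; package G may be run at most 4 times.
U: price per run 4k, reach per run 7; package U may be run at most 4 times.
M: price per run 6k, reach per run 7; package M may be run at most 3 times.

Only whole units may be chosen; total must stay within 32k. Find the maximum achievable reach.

79

G has the best ratio (11/2); taking only G gives at most 4×11 = 44 (stopped by the supply cap of 4).
Mixing does better — 4×G, 3×U, and 2×M: price 32 ≤ 32, reach 4·11 + 3·7 + 2·7 = 79.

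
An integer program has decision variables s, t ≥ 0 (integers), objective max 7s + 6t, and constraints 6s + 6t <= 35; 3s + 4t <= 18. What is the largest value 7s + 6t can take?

(s,t)=(5,0) is feasible, giving 35.
(s,t)=(4,1) is feasible, giving 34.
(s,t)=(4,0) is feasible, giving 28.
Maximum is 35 at (s,t)=(5,0).

35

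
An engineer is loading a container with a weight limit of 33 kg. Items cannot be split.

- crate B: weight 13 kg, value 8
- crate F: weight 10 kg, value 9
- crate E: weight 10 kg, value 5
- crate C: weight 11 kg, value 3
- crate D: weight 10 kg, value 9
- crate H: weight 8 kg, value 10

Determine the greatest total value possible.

28

Take crate F, crate D, and crate H: weight 10 + 10 + 8 = 28 ≤ 33, value 9 + 9 + 10 = 28.
No other feasible combination does better.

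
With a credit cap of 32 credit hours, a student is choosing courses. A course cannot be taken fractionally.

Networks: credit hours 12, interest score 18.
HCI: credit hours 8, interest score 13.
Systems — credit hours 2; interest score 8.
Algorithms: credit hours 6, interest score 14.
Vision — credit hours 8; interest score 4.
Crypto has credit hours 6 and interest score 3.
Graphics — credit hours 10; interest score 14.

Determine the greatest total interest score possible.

54

Take Networks, Systems, Algorithms, and Graphics: credit hours 12 + 2 + 6 + 10 = 30 ≤ 32, interest score 18 + 8 + 14 + 14 = 54.
No other feasible combination does better.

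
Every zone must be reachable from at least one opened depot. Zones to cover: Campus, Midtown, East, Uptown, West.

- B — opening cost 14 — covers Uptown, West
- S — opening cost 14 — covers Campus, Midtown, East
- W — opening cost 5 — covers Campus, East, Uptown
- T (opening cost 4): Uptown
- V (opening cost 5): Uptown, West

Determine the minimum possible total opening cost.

Choose S and V: together they cover Campus, Midtown, East, Uptown, West — every zone.
Total opening cost: 14 + 5 = 19.

19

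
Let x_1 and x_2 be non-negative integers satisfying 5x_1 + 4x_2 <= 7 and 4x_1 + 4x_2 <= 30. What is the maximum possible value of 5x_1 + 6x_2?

6

(x_1,x_2)=(0,1): 5·0+4·1=4≤7, 4·0+4·1=4≤30, objective 6.
(x_1,x_2)=(1,0): 5·1+4·0=5≤7, 4·1+4·0=4≤30, objective 5.
(x_1,x_2)=(0,0): 5·0+4·0=0≤7, 4·0+4·0=0≤30, objective 0.
The best lattice point is (0,1), giving 6.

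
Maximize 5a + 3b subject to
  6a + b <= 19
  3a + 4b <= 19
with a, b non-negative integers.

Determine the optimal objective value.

19

Relaxing integrality, the LP optimum is 21.71 at (a,b) = (2.71, 2.71), which is not an integer point.
(a,b)=(2,3): 6·2+1·3=15≤19, 3·2+4·3=18≤19, objective 19.
(a,b)=(3,1): 6·3+1·1=19≤19, 3·3+4·1=13≤19, objective 18.
(a,b)=(1,4): 6·1+1·4=10≤19, 3·1+4·4=19≤19, objective 17.
Maximum is 19 at (a,b)=(2,3).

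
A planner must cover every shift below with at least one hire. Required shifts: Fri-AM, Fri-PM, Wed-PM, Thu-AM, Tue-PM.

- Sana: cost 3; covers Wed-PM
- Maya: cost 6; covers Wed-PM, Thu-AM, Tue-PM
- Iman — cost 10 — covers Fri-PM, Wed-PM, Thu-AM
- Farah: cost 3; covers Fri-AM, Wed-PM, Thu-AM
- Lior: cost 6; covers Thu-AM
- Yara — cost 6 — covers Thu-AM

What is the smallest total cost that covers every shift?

19

Choose Maya, Iman, and Farah: together they cover Fri-AM, Fri-PM, Wed-PM, Thu-AM, Tue-PM — every shift.
Total cost: 6 + 10 + 3 = 19.
No cover costs less than 19.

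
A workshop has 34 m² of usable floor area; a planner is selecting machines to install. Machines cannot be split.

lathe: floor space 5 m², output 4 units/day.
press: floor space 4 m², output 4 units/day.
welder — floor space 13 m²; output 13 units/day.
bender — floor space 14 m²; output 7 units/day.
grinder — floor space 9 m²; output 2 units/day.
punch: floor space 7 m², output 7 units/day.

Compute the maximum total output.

28

Take lathe, press, welder, and punch: floor space 5 + 4 + 13 + 7 = 29 ≤ 34, output 4 + 4 + 13 + 7 = 28.
No other feasible combination does better.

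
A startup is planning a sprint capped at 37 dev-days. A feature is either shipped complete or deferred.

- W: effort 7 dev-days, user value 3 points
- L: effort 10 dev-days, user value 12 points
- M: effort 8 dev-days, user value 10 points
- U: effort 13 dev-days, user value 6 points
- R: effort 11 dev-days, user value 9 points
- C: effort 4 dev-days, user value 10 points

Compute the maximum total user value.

Take L, M, R, and C: effort 10 + 8 + 11 + 4 = 33 ≤ 37, user value 12 + 10 + 9 + 10 = 41.
No other feasible combination does better.

41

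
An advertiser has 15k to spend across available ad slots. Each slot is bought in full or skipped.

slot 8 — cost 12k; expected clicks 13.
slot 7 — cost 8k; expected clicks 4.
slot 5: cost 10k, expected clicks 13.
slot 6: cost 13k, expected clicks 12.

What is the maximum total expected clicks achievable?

This is a 0-1 knapsack instance.
slot 5: cost 10 ≤ 15, expected clicks 13.
slot 8: cost 12 ≤ 15, expected clicks 13.
The maximum expected clicks is 13; one optimal choice is slot 5.

13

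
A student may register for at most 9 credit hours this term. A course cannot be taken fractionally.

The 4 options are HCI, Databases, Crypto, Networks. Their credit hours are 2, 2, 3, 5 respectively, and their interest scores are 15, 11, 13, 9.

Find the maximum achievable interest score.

39

HCI + Databases + Crypto: credit hours 2 + 2 + 3 = 7 ≤ 9, interest score 15 + 11 + 13 = 39.
HCI + Crypto: credit hours 2 + 3 = 5 ≤ 9, interest score 15 + 13 = 28.
HCI + Databases + Networks: credit hours 2 + 2 + 5 = 9 ≤ 9, interest score 15 + 11 + 9 = 35.
Best is HCI, Databases, and Crypto with total interest score 39.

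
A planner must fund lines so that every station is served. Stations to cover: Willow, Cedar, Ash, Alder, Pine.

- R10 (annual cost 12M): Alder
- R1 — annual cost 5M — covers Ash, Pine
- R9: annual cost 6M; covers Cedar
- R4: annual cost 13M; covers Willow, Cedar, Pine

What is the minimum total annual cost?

30

The greedy cost-per-new-station heuristic would pick R1, R9, R10, and R4 for 36, but a cheaper cover exists.
Choose R10, R1, and R4: together they cover Willow, Cedar, Ash, Alder, Pine — every station.
Total annual cost: 12 + 5 + 13 = 30.
No cover costs less than 30.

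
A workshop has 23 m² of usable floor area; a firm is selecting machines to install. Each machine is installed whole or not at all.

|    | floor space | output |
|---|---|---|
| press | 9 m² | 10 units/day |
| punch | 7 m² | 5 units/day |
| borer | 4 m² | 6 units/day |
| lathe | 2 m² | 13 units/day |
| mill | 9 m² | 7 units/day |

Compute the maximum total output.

34

This is a 0-1 knapsack instance.
Take press, punch, borer, and lathe: floor space 9 + 7 + 4 + 2 = 22 ≤ 23, output 10 + 5 + 6 + 13 = 34.
No other feasible combination does better.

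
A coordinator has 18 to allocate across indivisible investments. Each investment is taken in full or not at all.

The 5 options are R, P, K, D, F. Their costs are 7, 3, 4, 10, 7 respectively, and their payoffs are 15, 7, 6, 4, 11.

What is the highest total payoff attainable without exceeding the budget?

33

Take R, P, and F: cost 7 + 3 + 7 = 17 ≤ 18, payoff 15 + 7 + 11 = 33.
No other feasible combination does better.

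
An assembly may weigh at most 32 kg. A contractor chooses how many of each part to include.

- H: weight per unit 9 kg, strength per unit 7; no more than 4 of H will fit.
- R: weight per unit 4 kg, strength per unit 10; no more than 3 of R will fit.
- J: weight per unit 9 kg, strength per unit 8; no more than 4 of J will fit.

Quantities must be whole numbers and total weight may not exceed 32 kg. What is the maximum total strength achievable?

3×R and 2×J: weight 30 ≤ 32, strength 3·10 + 2·8 = 46.
1×H, 3×R, and 1×J: weight 30 ≤ 32, strength 1·7 + 3·10 + 1·8 = 45.
Best is 46.

46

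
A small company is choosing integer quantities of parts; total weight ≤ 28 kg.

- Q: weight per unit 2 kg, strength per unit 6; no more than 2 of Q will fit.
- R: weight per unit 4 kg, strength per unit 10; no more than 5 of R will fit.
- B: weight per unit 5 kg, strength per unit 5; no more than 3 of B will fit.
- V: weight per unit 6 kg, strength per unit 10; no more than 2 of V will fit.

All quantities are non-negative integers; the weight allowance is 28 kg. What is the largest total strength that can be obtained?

66

2×Q, 3×R, and 2×V: weight 28 ≤ 28, strength 2·6 + 3·10 + 2·10 = 62.
1×Q, 5×R, and 1×V: weight 28 ≤ 28, strength 1·6 + 5·10 + 1·10 = 66.
Best is 66.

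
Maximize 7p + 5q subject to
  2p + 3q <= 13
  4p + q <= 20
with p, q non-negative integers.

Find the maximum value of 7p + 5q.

35

(p,q)=(5,0): 2·5+3·0=10≤13, 4·5+1·0=20≤20, objective 35.
(p,q)=(4,1): 2·4+3·1=11≤13, 4·4+1·1=17≤20, objective 33.
(p,q)=(3,2): 2·3+3·2=12≤13, 4·3+1·2=14≤20, objective 31.
(p,q)=(4,0): 2·4+3·0=8≤13, 4·4+1·0=16≤20, objective 28.
Maximum is 35 at (p,q)=(5,0).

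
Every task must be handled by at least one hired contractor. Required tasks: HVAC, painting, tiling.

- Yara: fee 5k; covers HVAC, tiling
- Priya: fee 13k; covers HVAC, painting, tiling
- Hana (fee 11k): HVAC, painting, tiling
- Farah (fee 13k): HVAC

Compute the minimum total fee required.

The greedy cost-per-new-task heuristic would pick Yara and Hana for 16, but a cheaper cover exists.
Hana alone covers HVAC, painting, tiling — every task.
Total fee: 11.
No cover costs less than 11.

11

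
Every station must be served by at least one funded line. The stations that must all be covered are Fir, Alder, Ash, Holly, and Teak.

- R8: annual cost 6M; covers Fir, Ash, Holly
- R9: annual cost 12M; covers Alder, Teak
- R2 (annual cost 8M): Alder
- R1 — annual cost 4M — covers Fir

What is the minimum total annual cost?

Choose R8 and R9: together they cover Fir, Alder, Ash, Holly, Teak — every station.
Total annual cost: 6 + 12 = 18.
No cover costs less than 18.

18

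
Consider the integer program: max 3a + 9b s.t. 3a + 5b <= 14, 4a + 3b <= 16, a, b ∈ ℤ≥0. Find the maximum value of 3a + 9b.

(a,b)=(1,2): 3·1+5·2=13≤14, 4·1+3·2=10≤16, objective 21.
(a,b)=(0,2): 3·0+5·2=10≤14, 4·0+3·2=6≤16, objective 18.
(a,b)=(2,1): 3·2+5·1=11≤14, 4·2+3·1=11≤16, objective 15.
(a,b)=(1,1): 3·1+5·1=8≤14, 4·1+3·1=7≤16, objective 12.
No feasible integer point exceeds 21.

21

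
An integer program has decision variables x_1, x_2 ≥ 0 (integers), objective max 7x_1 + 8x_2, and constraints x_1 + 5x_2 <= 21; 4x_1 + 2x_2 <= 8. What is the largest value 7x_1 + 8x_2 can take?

(x_1,x_2)=(0,4): 1·0+5·4=20≤21, 4·0+2·4=8≤8, objective 32.
(x_1,x_2)=(0,3): 1·0+5·3=15≤21, 4·0+2·3=6≤8, objective 24.
Maximum is 32 at (x_1,x_2)=(0,4).

32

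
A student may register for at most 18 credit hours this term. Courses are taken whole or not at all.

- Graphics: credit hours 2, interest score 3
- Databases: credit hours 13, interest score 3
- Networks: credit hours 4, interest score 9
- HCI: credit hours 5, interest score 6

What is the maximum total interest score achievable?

18

Allowing fractional choices, the relaxed optimum would be about 19.6, but courses are indivisible.
Graphics + Networks: credit hours 2 + 4 = 6 ≤ 18, interest score 3 + 9 = 12.
Networks + HCI: credit hours 4 + 5 = 9 ≤ 18, interest score 9 + 6 = 15.
Graphics + Networks + HCI: credit hours 2 + 4 + 5 = 11 ≤ 18, interest score 3 + 9 + 6 = 18.
Best is Graphics, Networks, and HCI with total interest score 18.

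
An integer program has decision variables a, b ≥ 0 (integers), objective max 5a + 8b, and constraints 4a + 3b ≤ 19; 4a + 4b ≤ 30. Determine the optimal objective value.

The continuous relaxation peaks at (0, 6.33) with value 50.67; rounding to a feasible lattice point costs some objective.
(a,b)=(0,6): 4·0+3·6=18≤19, 4·0+4·6=24≤30, objective 48.
(a,b)=(1,5): 4·1+3·5=19≤19, 4·1+4·5=24≤30, objective 45.
(a,b)=(0,5): 4·0+3·5=15≤19, 4·0+4·5=20≤30, objective 40.
The best lattice point is (0,6), giving 48.

48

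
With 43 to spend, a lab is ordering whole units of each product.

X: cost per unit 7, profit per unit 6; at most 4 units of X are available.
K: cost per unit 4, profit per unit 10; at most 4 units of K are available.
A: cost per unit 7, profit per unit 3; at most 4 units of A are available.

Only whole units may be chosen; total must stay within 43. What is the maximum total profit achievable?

2×X, 4×K, and 1×A: cost 37 ≤ 43, profit 2·6 + 4·10 + 1·3 = 55.
3×X and 4×K: cost 37 ≤ 43, profit 3·6 + 4·10 = 58.
Best is 58.

58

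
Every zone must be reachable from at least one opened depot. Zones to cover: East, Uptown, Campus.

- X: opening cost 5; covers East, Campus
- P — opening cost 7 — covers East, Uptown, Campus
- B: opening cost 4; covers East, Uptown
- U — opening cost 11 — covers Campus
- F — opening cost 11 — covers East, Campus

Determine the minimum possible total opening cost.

7

The greedy cost-per-new-zone heuristic would pick B and X for 9, but a cheaper cover exists.
P alone covers East, Uptown, Campus — every zone.
Total opening cost: 7.
No cover costs less than 7.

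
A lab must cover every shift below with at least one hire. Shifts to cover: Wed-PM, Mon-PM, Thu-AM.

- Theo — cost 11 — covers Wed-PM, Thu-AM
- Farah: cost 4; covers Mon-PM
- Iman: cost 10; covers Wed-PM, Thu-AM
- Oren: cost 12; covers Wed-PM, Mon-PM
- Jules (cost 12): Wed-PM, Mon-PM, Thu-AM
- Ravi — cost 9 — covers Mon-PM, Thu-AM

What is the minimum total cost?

12

Jules alone covers Wed-PM, Mon-PM, Thu-AM — every shift.
Total cost: 12.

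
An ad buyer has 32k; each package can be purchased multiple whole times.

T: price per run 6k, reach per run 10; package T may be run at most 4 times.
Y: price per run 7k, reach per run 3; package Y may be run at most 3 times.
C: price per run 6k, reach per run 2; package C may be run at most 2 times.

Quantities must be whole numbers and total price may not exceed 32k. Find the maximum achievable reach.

43

4×T and 1×C: price 30 ≤ 32, reach 4·10 + 1·2 = 42.
4×T and 1×Y: price 31 ≤ 32, reach 4·10 + 1·3 = 43.
Best is 43.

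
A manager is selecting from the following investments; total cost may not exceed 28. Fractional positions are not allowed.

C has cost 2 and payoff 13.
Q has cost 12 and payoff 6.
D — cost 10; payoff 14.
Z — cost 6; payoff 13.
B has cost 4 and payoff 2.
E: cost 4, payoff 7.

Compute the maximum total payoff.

Allowing fractional choices, the relaxed optimum would be about 50.0, but investments are indivisible.
C + D + Z + B: cost 2 + 10 + 6 + 4 = 22 ≤ 28, payoff 13 + 14 + 13 + 2 = 42.
C + D + Z + E: cost 2 + 10 + 6 + 4 = 22 ≤ 28, payoff 13 + 14 + 13 + 7 = 47.
C + D + Z + B + E: cost 2 + 10 + 6 + 4 + 4 = 26 ≤ 28, payoff 13 + 14 + 13 + 2 + 7 = 49.
Best is C, D, Z, B, and E with total payoff 49.

49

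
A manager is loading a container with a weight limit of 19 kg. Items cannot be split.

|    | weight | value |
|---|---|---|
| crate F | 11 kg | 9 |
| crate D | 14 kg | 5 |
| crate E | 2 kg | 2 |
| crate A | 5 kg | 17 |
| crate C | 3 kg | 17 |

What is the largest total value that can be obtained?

43

Allowing fractional choices, the relaxed optimum would be about 43.4, but items are indivisible.
crate E + crate A + crate C: weight 2 + 5 + 3 = 10 ≤ 19, value 2 + 17 + 17 = 36.
crate F + crate A + crate C: weight 11 + 5 + 3 = 19 ≤ 19, value 9 + 17 + 17 = 43.
Best is crate F, crate A, and crate C with total value 43.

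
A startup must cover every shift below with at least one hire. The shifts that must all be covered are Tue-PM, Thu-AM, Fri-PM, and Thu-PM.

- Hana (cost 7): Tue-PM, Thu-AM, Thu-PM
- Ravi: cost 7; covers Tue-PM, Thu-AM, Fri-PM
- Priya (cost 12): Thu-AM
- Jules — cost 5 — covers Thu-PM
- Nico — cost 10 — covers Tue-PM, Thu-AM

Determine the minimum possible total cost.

Choose Ravi and Jules: together they cover Tue-PM, Thu-AM, Fri-PM, Thu-PM — every shift.
Total cost: 7 + 5 = 12.

12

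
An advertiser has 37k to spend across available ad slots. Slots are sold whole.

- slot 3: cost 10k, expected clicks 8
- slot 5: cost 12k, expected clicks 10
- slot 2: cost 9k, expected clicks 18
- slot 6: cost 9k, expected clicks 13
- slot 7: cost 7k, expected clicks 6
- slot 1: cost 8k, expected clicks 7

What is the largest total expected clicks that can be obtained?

slot 3 + slot 2 + slot 6 + slot 1: cost 10 + 9 + 9 + 8 = 36 ≤ 37, expected clicks 8 + 18 + 13 + 7 = 46.
slot 5 + slot 2 + slot 6 + slot 7: cost 12 + 9 + 9 + 7 = 37 ≤ 37, expected clicks 10 + 18 + 13 + 6 = 47.
Best is slot 5, slot 2, slot 6, and slot 7 with total expected clicks 47.

47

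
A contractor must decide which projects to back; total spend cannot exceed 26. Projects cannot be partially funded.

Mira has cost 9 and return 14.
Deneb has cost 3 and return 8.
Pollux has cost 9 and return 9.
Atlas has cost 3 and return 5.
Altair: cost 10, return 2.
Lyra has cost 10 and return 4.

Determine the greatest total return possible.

Mira + Deneb + Pollux + Atlas: cost 9 + 3 + 9 + 3 = 24 ≤ 26, return 14 + 8 + 9 + 5 = 36.
Mira + Deneb + Pollux: cost 9 + 3 + 9 = 21 ≤ 26, return 14 + 8 + 9 = 31.
Mira + Deneb + Atlas + Lyra: cost 9 + 3 + 3 + 10 = 25 ≤ 26, return 14 + 8 + 5 + 4 = 31.
Best is Mira, Deneb, Pollux, and Atlas with total return 36.

36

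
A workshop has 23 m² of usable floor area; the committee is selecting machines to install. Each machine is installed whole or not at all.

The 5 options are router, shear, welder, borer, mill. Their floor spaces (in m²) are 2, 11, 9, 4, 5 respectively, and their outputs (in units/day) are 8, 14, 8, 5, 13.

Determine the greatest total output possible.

40

This is an integer program with binary decision variables.
Allowing fractional choices, the relaxed optimum would be about 40.9, but machines are indivisible.
router + shear + borer + mill: floor space 2 + 11 + 4 + 5 = 22 ≤ 23, output 8 + 14 + 5 + 13 = 40.
router + welder + borer + mill: floor space 2 + 9 + 4 + 5 = 20 ≤ 23, output 8 + 8 + 5 + 13 = 34.
router + shear + mill: floor space 2 + 11 + 5 = 18 ≤ 23, output 8 + 14 + 13 = 35.
Best is router, shear, borer, and mill with total output 40.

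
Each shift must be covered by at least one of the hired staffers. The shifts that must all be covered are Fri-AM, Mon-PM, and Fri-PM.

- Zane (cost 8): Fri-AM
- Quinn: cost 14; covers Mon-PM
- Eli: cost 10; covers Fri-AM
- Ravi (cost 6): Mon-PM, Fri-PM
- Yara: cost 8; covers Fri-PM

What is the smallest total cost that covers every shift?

14

Choose Zane and Ravi: together they cover Fri-AM, Mon-PM, Fri-PM — every shift.
Total cost: 8 + 6 = 14.
No cover costs less than 14.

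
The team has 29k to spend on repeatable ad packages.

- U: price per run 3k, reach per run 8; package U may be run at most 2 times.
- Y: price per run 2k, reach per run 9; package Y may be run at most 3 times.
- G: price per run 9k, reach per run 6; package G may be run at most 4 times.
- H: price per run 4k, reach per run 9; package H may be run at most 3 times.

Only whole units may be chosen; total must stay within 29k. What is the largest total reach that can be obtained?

This is a bounded integer knapsack.
Take 2×U, 3×Y, and 3×H: price 24 ≤ 29, reach 2·8 + 3·9 + 3·9 = 70.
Y has the best ratio (9/2) and is taken to its limit of 3; remaining capacity is filled optimally with the others.

70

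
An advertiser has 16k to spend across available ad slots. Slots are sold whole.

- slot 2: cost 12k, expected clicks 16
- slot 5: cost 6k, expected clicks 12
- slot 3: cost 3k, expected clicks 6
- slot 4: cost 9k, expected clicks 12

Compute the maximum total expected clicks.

24

This is an integer program with binary decision variables.
Allowing fractional choices, the relaxed optimum would be about 27.3, but ad slots are indivisible.
slot 5 + slot 4: cost 6 + 9 = 15 ≤ 16, expected clicks 12 + 12 = 24.
slot 5 + slot 3: cost 6 + 3 = 9 ≤ 16, expected clicks 12 + 6 = 18.
slot 2 + slot 3: cost 12 + 3 = 15 ≤ 16, expected clicks 16 + 6 = 22.
Best is slot 5 and slot 4 with total expected clicks 24.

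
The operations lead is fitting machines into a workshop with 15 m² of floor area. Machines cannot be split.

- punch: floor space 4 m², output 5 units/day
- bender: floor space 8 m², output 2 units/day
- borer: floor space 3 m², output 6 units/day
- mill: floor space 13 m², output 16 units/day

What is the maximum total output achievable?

16

This is a 0-1 knapsack instance.
punch + borer: floor space 4 + 3 = 7 ≤ 15, output 5 + 6 = 11.
mill: floor space 13 ≤ 15, output 16.
punch + bender + borer: floor space 4 + 8 + 3 = 15 ≤ 15, output 5 + 2 + 6 = 13.
Best is mill with total output 16.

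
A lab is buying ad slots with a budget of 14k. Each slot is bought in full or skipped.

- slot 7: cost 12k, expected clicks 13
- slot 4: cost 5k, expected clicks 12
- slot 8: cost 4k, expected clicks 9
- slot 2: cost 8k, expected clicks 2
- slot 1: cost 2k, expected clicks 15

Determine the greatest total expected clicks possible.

This is a 0-1 knapsack instance.
slot 7 + slot 1: cost 12 + 2 = 14 ≤ 14, expected clicks 13 + 15 = 28.
slot 4 + slot 1: cost 5 + 2 = 7 ≤ 14, expected clicks 12 + 15 = 27.
slot 4 + slot 8 + slot 1: cost 5 + 4 + 2 = 11 ≤ 14, expected clicks 12 + 9 + 15 = 36.
Best is slot 4, slot 8, and slot 1 with total expected clicks 36.

36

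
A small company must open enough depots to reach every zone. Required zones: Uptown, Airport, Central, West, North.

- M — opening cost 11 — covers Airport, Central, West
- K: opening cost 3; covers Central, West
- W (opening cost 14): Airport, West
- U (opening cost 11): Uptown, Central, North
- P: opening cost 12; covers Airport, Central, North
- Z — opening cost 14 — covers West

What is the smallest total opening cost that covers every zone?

22

The greedy cost-per-new-zone heuristic would pick K, U, and M for 25, but a cheaper cover exists.
Choose M and U: together they cover Uptown, Airport, Central, West, North — every zone.
Total opening cost: 11 + 11 = 22.
No cover costs less than 22.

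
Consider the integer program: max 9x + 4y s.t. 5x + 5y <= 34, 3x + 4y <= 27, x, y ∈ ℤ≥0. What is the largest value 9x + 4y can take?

54

The continuous relaxation peaks at (6.8, 0) with value 61.20; rounding to a feasible lattice point costs some objective.
(x,y)=(6,0): 5·6+5·0=30≤34, 3·6+4·0=18≤27, objective 54.
(x,y)=(5,1): 5·5+5·1=30≤34, 3·5+4·1=19≤27, objective 49.
(x,y)=(5,0): 5·5+5·0=25≤34, 3·5+4·0=15≤27, objective 45.
The best lattice point is (6,0), giving 54.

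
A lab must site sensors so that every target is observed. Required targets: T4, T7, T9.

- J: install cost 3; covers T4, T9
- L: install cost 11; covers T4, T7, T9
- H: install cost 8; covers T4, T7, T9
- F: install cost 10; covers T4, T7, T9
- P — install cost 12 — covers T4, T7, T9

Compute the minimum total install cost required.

The greedy cost-per-new-target heuristic would pick J and H for 11, but a cheaper cover exists.
H alone covers T4, T7, T9 — every target.
Total install cost: 8.
No cover costs less than 8.

8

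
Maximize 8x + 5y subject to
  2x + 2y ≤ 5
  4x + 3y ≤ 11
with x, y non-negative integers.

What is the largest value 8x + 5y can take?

(x,y)=(2,0): 2·2+2·0=4≤5, 4·2+3·0=8≤11, objective 16.
(x,y)=(1,1): 2·1+2·1=4≤5, 4·1+3·1=7≤11, objective 13.
Maximum is 16 at (x,y)=(2,0).

16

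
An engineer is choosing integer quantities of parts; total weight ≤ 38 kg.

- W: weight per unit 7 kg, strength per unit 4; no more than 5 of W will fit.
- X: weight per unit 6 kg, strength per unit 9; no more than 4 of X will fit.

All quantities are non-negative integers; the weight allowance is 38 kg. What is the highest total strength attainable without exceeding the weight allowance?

44

This is a bounded integer knapsack.
Take 2×W and 4×X: weight 38 ≤ 38, strength 2·4 + 4·9 = 44.
X has the best ratio (9/6) and is taken to its limit of 4; remaining capacity is filled optimally with the others.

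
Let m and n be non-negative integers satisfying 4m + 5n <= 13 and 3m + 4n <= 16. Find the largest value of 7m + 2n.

21

(m,n)=(3,0): 4·3+5·0=12≤13, 3·3+4·0=9≤16, objective 21.
(m,n)=(2,1): 4·2+5·1=13≤13, 3·2+4·1=10≤16, objective 16.
(m,n)=(2,0): 4·2+5·0=8≤13, 3·2+4·0=6≤16, objective 14.
No feasible integer point exceeds 21.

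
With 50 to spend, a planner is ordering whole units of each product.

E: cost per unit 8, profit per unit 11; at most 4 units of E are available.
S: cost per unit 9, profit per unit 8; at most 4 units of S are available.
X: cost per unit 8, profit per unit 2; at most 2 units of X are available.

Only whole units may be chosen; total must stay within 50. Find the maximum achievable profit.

This is a bounded integer knapsack.
4×E and 2×S: cost 50 ≤ 50, profit 4·11 + 2·8 = 60.
4×E, 1×S, and 1×X: cost 49 ≤ 50, profit 4·11 + 1·8 + 1·2 = 54.
Best is 60.

60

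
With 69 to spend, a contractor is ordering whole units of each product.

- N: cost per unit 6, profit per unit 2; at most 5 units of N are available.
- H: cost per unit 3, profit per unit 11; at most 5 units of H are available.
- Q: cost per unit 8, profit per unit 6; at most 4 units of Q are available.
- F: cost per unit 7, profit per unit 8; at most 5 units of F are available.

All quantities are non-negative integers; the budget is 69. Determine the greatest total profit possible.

107

H has the best ratio (11/3); taking only H gives at most 5×11 = 55 (stopped by the supply cap of 5).
Mixing does better — 5×H, 2×Q, and 5×F: cost 66 ≤ 69, profit 5·11 + 2·6 + 5·8 = 107.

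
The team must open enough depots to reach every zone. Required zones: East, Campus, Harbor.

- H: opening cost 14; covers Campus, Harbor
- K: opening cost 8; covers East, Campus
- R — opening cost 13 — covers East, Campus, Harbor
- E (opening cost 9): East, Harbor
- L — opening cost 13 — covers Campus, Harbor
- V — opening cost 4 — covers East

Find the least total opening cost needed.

This is an integer covering problem.
The greedy cost-per-new-zone heuristic would pick K and E for 17, but a cheaper cover exists.
R alone covers East, Campus, Harbor — every zone.
Total opening cost: 13.
No cover costs less than 13.

13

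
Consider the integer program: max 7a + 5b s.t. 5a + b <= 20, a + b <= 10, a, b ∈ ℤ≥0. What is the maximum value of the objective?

54

The continuous relaxation peaks at (2.5, 7.5) with value 55.00; rounding to a feasible lattice point costs some objective.
(a,b)=(2,8): 5·2+1·8=18≤20, 1·2+1·8=10≤10, objective 54.
(a,b)=(1,9): 5·1+1·9=14≤20, 1·1+1·9=10≤10, objective 52.
(a,b)=(2,7): 5·2+1·7=17≤20, 1·2+1·7=9≤10, objective 49.
No feasible integer point exceeds 54.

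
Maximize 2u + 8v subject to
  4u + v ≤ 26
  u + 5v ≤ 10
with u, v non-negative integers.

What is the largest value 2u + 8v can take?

The continuous relaxation peaks at (6.32, 0.737) with value 18.53; rounding to a feasible lattice point costs some objective.
(u,v)=(5,1): 4·5+1·1=21≤26, 1·5+5·1=10≤10, objective 18.
(u,v)=(4,1): 4·4+1·1=17≤26, 1·4+5·1=9≤10, objective 16.
The best lattice point is (5,1), giving 18.

18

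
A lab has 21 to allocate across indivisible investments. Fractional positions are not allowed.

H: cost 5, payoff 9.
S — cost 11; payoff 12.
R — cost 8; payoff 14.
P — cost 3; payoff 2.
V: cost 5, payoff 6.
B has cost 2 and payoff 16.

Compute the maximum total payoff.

45

Take H, R, V, and B: cost 5 + 8 + 5 + 2 = 20 ≤ 21, payoff 9 + 14 + 6 + 16 = 45.
No other feasible combination does better.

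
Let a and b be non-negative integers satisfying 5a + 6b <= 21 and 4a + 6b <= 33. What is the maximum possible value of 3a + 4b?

13

(a,b)=(3,1): 5·3+6·1=21≤21, 4·3+6·1=18≤33, objective 13.
(a,b)=(4,0): 5·4+6·0=20≤21, 4·4+6·0=16≤33, objective 12.
(a,b)=(0,3): 5·0+6·3=18≤21, 4·0+6·3=18≤33, objective 12.
(a,b)=(1,2): 5·1+6·2=17≤21, 4·1+6·2=16≤33, objective 11.
No feasible integer point exceeds 13.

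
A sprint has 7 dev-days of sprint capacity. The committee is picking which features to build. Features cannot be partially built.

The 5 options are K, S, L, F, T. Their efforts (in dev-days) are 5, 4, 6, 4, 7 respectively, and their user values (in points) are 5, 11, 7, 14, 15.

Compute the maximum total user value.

T: effort 7 ≤ 7, user value 15.
F: effort 4 ≤ 7, user value 14.
Best is T with total user value 15.

15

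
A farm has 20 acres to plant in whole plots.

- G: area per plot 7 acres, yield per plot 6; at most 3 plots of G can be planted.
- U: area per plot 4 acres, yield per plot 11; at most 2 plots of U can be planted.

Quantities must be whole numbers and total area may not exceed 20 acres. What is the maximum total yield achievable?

28

This is a bounded integer knapsack.
U has the best ratio (11/4); taking only U gives at most 2×11 = 22 (stopped by the supply cap of 2).
Mixing does better — 1×G and 2×U: area 15 ≤ 20, yield 1·6 + 2·11 = 28.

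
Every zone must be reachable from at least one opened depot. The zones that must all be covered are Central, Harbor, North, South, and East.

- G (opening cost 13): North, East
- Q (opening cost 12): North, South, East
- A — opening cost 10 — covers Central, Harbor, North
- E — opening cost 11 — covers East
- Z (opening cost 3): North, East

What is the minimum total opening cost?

The greedy cost-per-new-zone heuristic would pick Z, A, and Q for 25, but a cheaper cover exists.
Choose Q and A: together they cover Central, Harbor, North, South, East — every zone.
Total opening cost: 12 + 10 = 22.
No cover costs less than 22.

22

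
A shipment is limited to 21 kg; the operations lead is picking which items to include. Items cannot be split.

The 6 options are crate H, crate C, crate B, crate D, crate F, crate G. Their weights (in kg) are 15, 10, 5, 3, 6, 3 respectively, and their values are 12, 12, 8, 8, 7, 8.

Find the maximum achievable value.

crate B + crate D + crate F + crate G: weight 5 + 3 + 6 + 3 = 17 ≤ 21, value 8 + 8 + 7 + 8 = 31.
crate C + crate B + crate D + crate G: weight 10 + 5 + 3 + 3 = 21 ≤ 21, value 12 + 8 + 8 + 8 = 36.
Best is crate C, crate B, crate D, and crate G with total value 36.

36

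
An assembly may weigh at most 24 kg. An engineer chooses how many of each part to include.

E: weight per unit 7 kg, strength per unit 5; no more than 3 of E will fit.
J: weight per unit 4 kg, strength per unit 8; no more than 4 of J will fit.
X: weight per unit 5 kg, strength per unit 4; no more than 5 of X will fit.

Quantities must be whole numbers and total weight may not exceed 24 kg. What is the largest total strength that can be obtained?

37

4×J and 1×X: weight 21 ≤ 24, strength 4·8 + 1·4 = 36.
1×E and 4×J: weight 23 ≤ 24, strength 1·5 + 4·8 = 37.
Best is 37.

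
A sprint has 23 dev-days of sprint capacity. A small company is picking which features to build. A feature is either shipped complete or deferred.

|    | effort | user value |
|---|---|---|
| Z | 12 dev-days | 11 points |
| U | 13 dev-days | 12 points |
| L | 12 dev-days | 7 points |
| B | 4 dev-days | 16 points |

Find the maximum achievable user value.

Z + B: effort 12 + 4 = 16 ≤ 23, user value 11 + 16 = 27.
U + B: effort 13 + 4 = 17 ≤ 23, user value 12 + 16 = 28.
L + B: effort 12 + 4 = 16 ≤ 23, user value 7 + 16 = 23.
Best is U and B with total user value 28.

28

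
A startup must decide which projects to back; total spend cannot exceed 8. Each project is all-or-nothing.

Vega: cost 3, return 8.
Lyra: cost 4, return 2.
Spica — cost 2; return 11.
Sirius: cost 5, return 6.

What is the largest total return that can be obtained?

19

Take Vega and Spica: cost 3 + 2 = 5 ≤ 8, return 8 + 11 = 19.
No other feasible combination does better.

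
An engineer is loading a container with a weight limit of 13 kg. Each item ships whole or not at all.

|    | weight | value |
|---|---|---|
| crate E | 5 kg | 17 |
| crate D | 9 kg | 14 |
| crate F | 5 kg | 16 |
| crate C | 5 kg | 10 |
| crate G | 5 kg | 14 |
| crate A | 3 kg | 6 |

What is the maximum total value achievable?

This is an integer program with binary decision variables.
Take crate E, crate F, and crate A: weight 5 + 5 + 3 = 13 ≤ 13, value 17 + 16 + 6 = 39.
No other feasible combination does better.

39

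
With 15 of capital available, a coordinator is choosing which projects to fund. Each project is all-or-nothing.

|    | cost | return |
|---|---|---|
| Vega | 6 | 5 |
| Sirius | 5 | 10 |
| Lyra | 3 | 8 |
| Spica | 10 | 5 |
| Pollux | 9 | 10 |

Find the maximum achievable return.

Allowing fractional choices, the relaxed optimum would be about 25.8, but projects are indivisible.
Vega + Sirius + Lyra: cost 6 + 5 + 3 = 14 ≤ 15, return 5 + 10 + 8 = 23.
Sirius + Pollux: cost 5 + 9 = 14 ≤ 15, return 10 + 10 = 20.
Best is Vega, Sirius, and Lyra with total return 23.

23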